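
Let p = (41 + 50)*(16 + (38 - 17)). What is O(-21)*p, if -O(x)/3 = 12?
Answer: -121212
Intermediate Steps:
O(x) = -36 (O(x) = -3*12 = -36)
p = 3367 (p = 91*(16 + 21) = 91*37 = 3367)
O(-21)*p = -36*3367 = -121212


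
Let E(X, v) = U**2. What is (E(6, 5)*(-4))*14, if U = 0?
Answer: 0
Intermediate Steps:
E(X, v) = 0 (E(X, v) = 0**2 = 0)
(E(6, 5)*(-4))*14 = (0*(-4))*14 = 0*14 = 0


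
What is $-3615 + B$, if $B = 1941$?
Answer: $-1674$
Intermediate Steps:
$-3615 + B = -3615 + 1941 = -1674$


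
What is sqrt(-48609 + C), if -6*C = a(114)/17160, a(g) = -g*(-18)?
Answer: I*sqrt(99400584855)/1430 ≈ 220.47*I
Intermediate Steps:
a(g) = 18*g
C = -57/2860 (C = -18*114/(6*17160) = -342/17160 = -1/6*171/1430 = -57/2860 ≈ -0.019930)
sqrt(-48609 + C) = sqrt(-48609 - 57/2860) = sqrt(-139021797/2860) = I*sqrt(99400584855)/1430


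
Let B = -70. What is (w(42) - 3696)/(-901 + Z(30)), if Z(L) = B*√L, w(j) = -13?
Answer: 3341809/664801 - 259630*√30/664801 ≈ 2.8877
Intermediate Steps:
Z(L) = -70*√L
(w(42) - 3696)/(-901 + Z(30)) = (-13 - 3696)/(-901 - 70*√30) = -3709/(-901 - 70*√30)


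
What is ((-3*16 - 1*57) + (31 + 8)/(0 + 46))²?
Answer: 22953681/2116 ≈ 10848.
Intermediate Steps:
((-3*16 - 1*57) + (31 + 8)/(0 + 46))² = ((-48 - 57) + 39/46)² = (-105 + 39*(1/46))² = (-105 + 39/46)² = (-4791/46)² = 22953681/2116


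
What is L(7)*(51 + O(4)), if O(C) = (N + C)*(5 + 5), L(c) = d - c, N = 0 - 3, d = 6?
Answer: -61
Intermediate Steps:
N = -3
L(c) = 6 - c
O(C) = -30 + 10*C (O(C) = (-3 + C)*(5 + 5) = (-3 + C)*10 = -30 + 10*C)
L(7)*(51 + O(4)) = (6 - 1*7)*(51 + (-30 + 10*4)) = (6 - 7)*(51 + (-30 + 40)) = -(51 + 10) = -1*61 = -61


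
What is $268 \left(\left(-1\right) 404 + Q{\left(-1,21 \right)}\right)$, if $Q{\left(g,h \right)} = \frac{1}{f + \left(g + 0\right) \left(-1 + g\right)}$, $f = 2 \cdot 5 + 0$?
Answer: $- \frac{324749}{3} \approx -1.0825 \cdot 10^{5}$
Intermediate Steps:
$f = 10$ ($f = 10 + 0 = 10$)
$Q{\left(g,h \right)} = \frac{1}{10 + g \left(-1 + g\right)}$ ($Q{\left(g,h \right)} = \frac{1}{10 + \left(g + 0\right) \left(-1 + g\right)} = \frac{1}{10 + g \left(-1 + g\right)}$)
$268 \left(\left(-1\right) 404 + Q{\left(-1,21 \right)}\right) = 268 \left(\left(-1\right) 404 + \frac{1}{10 + \left(-1\right)^{2} - -1}\right) = 268 \left(-404 + \frac{1}{10 + 1 + 1}\right) = 268 \left(-404 + \frac{1}{12}\right) = 268 \left(- \frac{4847}{12}\right) = - \frac{324749}{3}$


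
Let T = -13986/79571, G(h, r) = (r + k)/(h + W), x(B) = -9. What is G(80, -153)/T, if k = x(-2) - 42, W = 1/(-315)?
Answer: 13527070/932363 ≈ 14.508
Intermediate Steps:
W = -1/315 ≈ -0.0031746
k = -51 (k = -9 - 42 = -51)
G(h, r) = (-51 + r)/(-1/315 + h) (G(h, r) = (r - 51)/(h - 1/315) = (-51 + r)/(-1/315 + h))
T = -13986/79571 (T = -13986*1/79571 = -13986/79571 ≈ -0.17577)
G(80, -153)/T = (315*(-51 - 153)/(-1 + 315*80))/(-13986/79571) = (315*(-204)/(-1 + 25200))*(-79571/13986) = (315*(-204)/25199)*(-79571/13986) = (315*(1/25199)*(-204))*(-79571/13986) = -64260/25199*(-79571/13986) = 13527070/932363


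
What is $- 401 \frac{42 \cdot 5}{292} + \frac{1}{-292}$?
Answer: $- \frac{84211}{292} \approx -288.39$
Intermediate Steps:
$- 401 \frac{42 \cdot 5}{292} + \frac{1}{-292} = - 401 \cdot 210 \cdot \frac{1}{292} - \frac{1}{292} = \left(-401\right) \frac{105}{146} - \frac{1}{292} = - \frac{42105}{146} - \frac{1}{292} = - \frac{84211}{292}$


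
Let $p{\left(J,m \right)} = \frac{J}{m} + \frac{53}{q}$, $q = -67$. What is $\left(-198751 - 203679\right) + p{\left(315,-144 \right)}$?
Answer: $- \frac{431408153}{1072} \approx -4.0243 \cdot 10^{5}$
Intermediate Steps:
$p{\left(J,m \right)} = - \frac{53}{67} + \frac{J}{m}$ ($p{\left(J,m \right)} = \frac{J}{m} + \frac{53}{-67} = \frac{J}{m} + 53 \left(- \frac{1}{67}\right) = \frac{J}{m} - \frac{53}{67} = - \frac{53}{67} + \frac{J}{m}$)
$\left(-198751 - 203679\right) + p{\left(315,-144 \right)} = \left(-198751 - 203679\right) + \left(- \frac{53}{67} + \frac{315}{-144}\right) = -402430 + \left(- \frac{53}{67} + 315 \left(- \frac{1}{144}\right)\right) = -402430 - \frac{3193}{1072} = - \frac{431408153}{1072}$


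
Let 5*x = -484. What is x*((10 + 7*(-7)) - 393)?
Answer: 209088/5 ≈ 41818.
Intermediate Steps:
x = -484/5 (x = (⅕)*(-484) = -484/5 ≈ -96.800)
x*((10 + 7*(-7)) - 393) = -484*((10 + 7*(-7)) - 393)/5 = -484*((10 - 49) - 393)/5 = -484*(-39 - 393)/5 = -484/5*(-432) = 209088/5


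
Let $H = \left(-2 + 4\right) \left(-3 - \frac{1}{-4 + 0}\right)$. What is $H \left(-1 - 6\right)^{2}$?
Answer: $- \frac{539}{2} \approx -269.5$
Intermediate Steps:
$H = - \frac{11}{2}$ ($H = 2 \left(-3 - \frac{1}{-4}\right) = 2 \left(-3 - - \frac{1}{4}\right) = 2 \left(-3 + \frac{1}{4}\right) = 2 \left(- \frac{11}{4}\right) = - \frac{11}{2} \approx -5.5$)
$H \left(-1 - 6\right)^{2} = - \frac{11 \left(-1 - 6\right)^{2}}{2} = - \frac{11 \left(-7\right)^{2}}{2} = \left(- \frac{11}{2}\right) 49 = - \frac{539}{2}$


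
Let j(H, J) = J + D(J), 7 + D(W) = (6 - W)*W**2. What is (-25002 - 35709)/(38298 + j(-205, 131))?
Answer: 60711/2106703 ≈ 0.028818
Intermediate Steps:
D(W) = -7 + W**2*(6 - W) (D(W) = -7 + (6 - W)*W**2 = -7 + W**2*(6 - W))
j(H, J) = -7 + J - J**3 + 6*J**2 (j(H, J) = J + (-7 - J**3 + 6*J**2) = -7 + J - J**3 + 6*J**2)
(-25002 - 35709)/(38298 + j(-205, 131)) = (-25002 - 35709)/(38298 + (-7 + 131 - 1*131**3 + 6*131**2)) = -60711/(38298 + (-7 + 131 - 1*2248091 + 6*17161)) = -60711/(38298 + (-7 + 131 - 2248091 + 102966)) = -60711/(38298 - 2145001) = -60711/(-2106703) = -60711*(-1/2106703) = 60711/2106703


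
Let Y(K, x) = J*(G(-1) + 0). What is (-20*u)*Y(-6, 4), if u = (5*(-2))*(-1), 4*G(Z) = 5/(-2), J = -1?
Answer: -125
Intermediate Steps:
G(Z) = -5/8 (G(Z) = (5/(-2))/4 = (5*(-½))/4 = (¼)*(-5/2) = -5/8)
Y(K, x) = 5/8 (Y(K, x) = -(-5/8 + 0) = -1*(-5/8) = 5/8)
u = 10 (u = -10*(-1) = 10)
(-20*u)*Y(-6, 4) = -20*10*(5/8) = -200*5/8 = -125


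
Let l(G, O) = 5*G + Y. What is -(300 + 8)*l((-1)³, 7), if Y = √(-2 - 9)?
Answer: 1540 - 308*I*√11 ≈ 1540.0 - 1021.5*I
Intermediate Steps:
Y = I*√11 (Y = √(-11) = I*√11 ≈ 3.3166*I)
l(G, O) = 5*G + I*√11
-(300 + 8)*l((-1)³, 7) = -(300 + 8)*(5*(-1)³ + I*√11) = -308*(5*(-1) + I*√11) = -308*(-5 + I*√11) = -(-1540 + 308*I*√11) = 1540 - 308*I*√11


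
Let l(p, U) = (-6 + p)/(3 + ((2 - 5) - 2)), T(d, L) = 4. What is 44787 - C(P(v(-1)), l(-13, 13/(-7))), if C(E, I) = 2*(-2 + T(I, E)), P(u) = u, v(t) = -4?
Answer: 44783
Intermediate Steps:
l(p, U) = 3 - p/2 (l(p, U) = (-6 + p)/(3 + (-3 - 2)) = (-6 + p)/(3 - 5) = (-6 + p)/(-2) = (-6 + p)*(-1/2) = 3 - p/2)
C(E, I) = 4 (C(E, I) = 2*(-2 + 4) = 2*2 = 4)
44787 - C(P(v(-1)), l(-13, 13/(-7))) = 44787 - 1*4 = 44787 - 4 = 44783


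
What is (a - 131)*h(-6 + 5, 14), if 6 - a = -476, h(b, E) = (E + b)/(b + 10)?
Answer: 507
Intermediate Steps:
h(b, E) = (E + b)/(10 + b)
a = 482 (a = 6 - 1*(-476) = 6 + 476 = 482)
(a - 131)*h(-6 + 5, 14) = (482 - 131)*((14 + (-6 + 5))/(10 + (-6 + 5))) = 351*((14 - 1)/(10 - 1)) = 351*(13/9) = 507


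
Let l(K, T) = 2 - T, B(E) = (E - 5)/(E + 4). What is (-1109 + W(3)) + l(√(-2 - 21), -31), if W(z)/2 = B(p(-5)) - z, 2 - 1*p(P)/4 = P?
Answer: -17289/16 ≈ -1080.6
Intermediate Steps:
p(P) = 8 - 4*P
B(E) = (-5 + E)/(4 + E)
W(z) = 23/16 - 2*z (W(z) = 2*((-5 + (8 - 4*(-5)))/(4 + (8 - 4*(-5))) - z) = 2*((-5 + (8 + 20))/(4 + (8 + 20)) - z) = 2*((-5 + 28)/(4 + 28) - z) = 2*(23/32 - z) = 23/16 - 2*z)
(-1109 + W(3)) + l(√(-2 - 21), -31) = (-1109 + (23/16 - 2*3)) + (2 - 1*(-31)) = (-1109 + (23/16 - 6)) + (2 + 31) = (-1109 - 73/16) + 33 = -17817/16 + 33 = -17289/16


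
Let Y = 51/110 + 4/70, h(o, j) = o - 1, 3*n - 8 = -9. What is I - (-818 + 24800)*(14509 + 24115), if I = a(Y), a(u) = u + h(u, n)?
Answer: -356618095664/385 ≈ -9.2628e+8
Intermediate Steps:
n = -⅓ (n = 8/3 + (⅓)*(-9) = 8/3 - 3 = -⅓ ≈ -0.33333)
h(o, j) = -1 + o
Y = 401/770 (Y = 51*(1/110) + 4*(1/70) = 51/110 + 2/35 = 401/770 ≈ 0.52078)
a(u) = -1 + 2*u (a(u) = u + (-1 + u) = -1 + 2*u)
I = 16/385 (I = -1 + 2*(401/770) = -1 + 401/385 = 16/385 ≈ 0.041558)
I - (-818 + 24800)*(14509 + 24115) = 16/385 - (-818 + 24800)*(14509 + 24115) = 16/385 - 23982*38624 = 16/385 - 1*926280768 = 16/385 - 926280768 = -356618095664/385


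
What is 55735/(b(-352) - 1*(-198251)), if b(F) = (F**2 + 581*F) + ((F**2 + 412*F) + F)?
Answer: 55735/96171 ≈ 0.57954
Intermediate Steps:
b(F) = 2*F**2 + 994*F (b(F) = (F**2 + 581*F) + (F**2 + 413*F) = 2*F**2 + 994*F)
55735/(b(-352) - 1*(-198251)) = 55735/(2*(-352)*(497 - 352) - 1*(-198251)) = 55735/(2*(-352)*145 + 198251) = 55735/(-102080 + 198251) = 55735/96171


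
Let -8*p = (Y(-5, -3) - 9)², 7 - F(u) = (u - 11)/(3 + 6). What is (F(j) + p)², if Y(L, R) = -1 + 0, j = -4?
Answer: 529/36 ≈ 14.694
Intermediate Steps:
Y(L, R) = -1
F(u) = 74/9 - u/9 (F(u) = 7 - (u - 11)/(3 + 6) = 7 - (-11 + u)/9 = 7 - (-11/9 + u/9) = 7 + (11/9 - u/9) = 74/9 - u/9)
p = -25/2 (p = -(-1 - 9)²/8 = -⅛*(-10)² = -⅛*100 = -25/2 ≈ -12.500)
(F(j) + p)² = ((74/9 - ⅑*(-4)) - 25/2)² = ((74/9 + 4/9) - 25/2)² = (26/3 - 25/2)² = (-23/6)² = 529/36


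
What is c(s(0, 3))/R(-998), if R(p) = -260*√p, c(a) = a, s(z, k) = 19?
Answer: 19*I*√998/259480 ≈ 0.0023132*I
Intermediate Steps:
c(s(0, 3))/R(-998) = 19/((-260*I*√998)) = 19*(I*√998/259480) = 19*I*√998/259480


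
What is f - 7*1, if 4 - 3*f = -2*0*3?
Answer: -17/3 ≈ -5.6667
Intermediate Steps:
f = 4/3 (f = 4/3 - (-2*0)*3/3 = 4/3 - 0*3 = 4/3 - ⅓*0 = 4/3 + 0 = 4/3 ≈ 1.3333)
f - 7*1 = 4/3 - 7*1 = 4/3 - 7 = -17/3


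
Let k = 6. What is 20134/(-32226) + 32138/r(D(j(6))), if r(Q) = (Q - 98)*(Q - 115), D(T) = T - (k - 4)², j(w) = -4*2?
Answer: 188601802/112549305 ≈ 1.6757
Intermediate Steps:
j(w) = -8
D(T) = -4 + T (D(T) = T - (6 - 4)² = T - 1*2² = T - 1*4 = T - 4 = -4 + T)
r(Q) = (-115 + Q)*(-98 + Q) (r(Q) = (-98 + Q)*(-115 + Q) = (-115 + Q)*(-98 + Q))
20134/(-32226) + 32138/r(D(j(6))) = 20134/(-32226) + 32138/(11270 + (-4 - 8)² - 213*(-4 - 8)) = 20134*(-1/32226) + 32138/(11270 + (-12)² - 213*(-12)) = -10067/16113 + 32138/(11270 + 144 + 2556) = -10067/16113 + 32138/13970 = -10067/16113 + 32138*(1/13970) = -10067/16113 + 16069/6985 = 188601802/112549305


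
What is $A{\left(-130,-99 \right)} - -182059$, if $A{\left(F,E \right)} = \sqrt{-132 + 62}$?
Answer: $182059 + i \sqrt{70} \approx 1.8206 \cdot 10^{5} + 8.3666 i$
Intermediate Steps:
$A{\left(F,E \right)} = i \sqrt{70}$ ($A{\left(F,E \right)} = \sqrt{-70} = i \sqrt{70}$)
$A{\left(-130,-99 \right)} - -182059 = i \sqrt{70} - -182059 = i \sqrt{70} + 182059 = 182059 + i \sqrt{70}$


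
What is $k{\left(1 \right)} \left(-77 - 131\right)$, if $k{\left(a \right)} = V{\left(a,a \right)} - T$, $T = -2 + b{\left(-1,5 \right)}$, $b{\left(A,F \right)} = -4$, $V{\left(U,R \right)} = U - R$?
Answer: $-1248$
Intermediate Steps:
$T = -6$ ($T = -2 - 4 = -6$)
$k{\left(a \right)} = 6$ ($k{\left(a \right)} = \left(a - a\right) - -6 = 0 + 6 = 6$)
$k{\left(1 \right)} \left(-77 - 131\right) = 6 \left(-77 - 131\right) = 6 \left(-208\right) = -1248$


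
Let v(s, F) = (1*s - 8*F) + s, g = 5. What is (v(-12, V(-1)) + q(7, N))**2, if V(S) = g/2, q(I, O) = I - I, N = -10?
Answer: 1936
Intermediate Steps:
q(I, O) = 0
V(S) = 5/2
v(s, F) = -8*F + 2*s (v(s, F) = (s - 8*F) + s = -8*F + 2*s)
(v(-12, V(-1)) + q(7, N))**2 = ((-8*5/2 + 2*(-12)) + 0)**2 = ((-20 - 24) + 0)**2 = (-44 + 0)**2 = (-44)**2 = 1936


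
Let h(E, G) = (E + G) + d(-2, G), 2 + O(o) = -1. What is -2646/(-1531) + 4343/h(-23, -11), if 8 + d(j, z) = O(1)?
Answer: -6530063/68895 ≈ -94.783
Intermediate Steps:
O(o) = -3 (O(o) = -2 - 1 = -3)
d(j, z) = -11 (d(j, z) = -8 - 3 = -11)
h(E, G) = -11 + E + G (h(E, G) = (E + G) - 11 = -11 + E + G)
-2646/(-1531) + 4343/h(-23, -11) = -2646/(-1531) + 4343/(-11 - 23 - 11) = -2646*(-1/1531) + 4343/(-45) = 2646/1531 + 4343*(-1/45) = 2646/1531 - 4343/45 = -6530063/68895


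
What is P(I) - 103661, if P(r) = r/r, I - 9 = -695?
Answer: -103660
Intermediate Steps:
I = -686 (I = 9 - 695 = -686)
P(r) = 1
P(I) - 103661 = 1 - 103661 = -103660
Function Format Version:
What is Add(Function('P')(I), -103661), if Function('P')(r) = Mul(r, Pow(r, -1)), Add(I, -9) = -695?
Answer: -103660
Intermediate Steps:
I = -686 (I = Add(9, -695) = -686)
Function('P')(r) = 1
Add(Function('P')(I), -103661) = Add(1, -103661) = -103660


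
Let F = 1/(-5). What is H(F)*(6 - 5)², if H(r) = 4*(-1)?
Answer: -4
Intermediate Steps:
F = -⅕ ≈ -0.20000
H(r) = -4
H(F)*(6 - 5)² = -4*(6 - 5)² = -4*1² = -4*1 = -4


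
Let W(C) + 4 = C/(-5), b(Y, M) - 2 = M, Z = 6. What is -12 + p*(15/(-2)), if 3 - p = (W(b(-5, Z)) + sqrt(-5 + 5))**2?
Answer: 2007/10 ≈ 200.70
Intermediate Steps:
b(Y, M) = 2 + M
W(C) = -4 - C/5 (W(C) = -4 + C/(-5) = -4 + C*(-1/5) = -4 - C/5)
p = -709/25 (p = 3 - ((-4 - (2 + 6)/5) + sqrt(-5 + 5))**2 = 3 - ((-4 - 1/5*8) + sqrt(0))**2 = 3 - ((-4 - 8/5) + 0)**2 = 3 - (-28/5 + 0)**2 = 3 - (-28/5)**2 = 3 - 1*784/25 = 3 - 784/25 = -709/25 ≈ -28.360)
-12 + p*(15/(-2)) = -12 - 2127/(5*(-2)) = -12 - 2127*(-1)/(5*2) = -12 - 709/25*(-15/2) = -12 + 2127/10 = 2007/10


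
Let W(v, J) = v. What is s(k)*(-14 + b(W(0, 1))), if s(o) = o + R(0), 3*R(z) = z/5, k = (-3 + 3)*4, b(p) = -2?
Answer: 0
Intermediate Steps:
k = 0 (k = 0*4 = 0)
R(z) = z/15 (R(z) = (z/5)/3 = z/15)
s(o) = o (s(o) = o + (1/15)*0 = o + 0 = o)
s(k)*(-14 + b(W(0, 1))) = 0*(-14 - 2) = 0*(-16) = 0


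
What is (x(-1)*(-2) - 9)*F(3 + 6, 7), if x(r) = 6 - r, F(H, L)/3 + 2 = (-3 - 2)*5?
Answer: 1863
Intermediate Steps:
F(H, L) = -81 (F(H, L) = -6 + 3*((-3 - 2)*5) = -6 + 3*(-5*5) = -6 + 3*(-25) = -6 - 75 = -81)
(x(-1)*(-2) - 9)*F(3 + 6, 7) = ((6 - 1*(-1))*(-2) - 9)*(-81) = ((6 + 1)*(-2) - 9)*(-81) = (7*(-2) - 9)*(-81) = (-14 - 9)*(-81) = -23*(-81) = 1863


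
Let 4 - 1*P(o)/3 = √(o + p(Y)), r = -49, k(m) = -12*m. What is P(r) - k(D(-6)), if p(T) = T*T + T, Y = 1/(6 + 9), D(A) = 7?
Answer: 96 - I*√11009/5 ≈ 96.0 - 20.985*I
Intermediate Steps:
Y = 1/15 ≈ 0.066667
p(T) = T + T² (p(T) = T² + T = T + T²)
P(o) = 12 - 3*√(16/225 + o) (P(o) = 12 - 3*√(o + (1 + 1/15)/15) = 12 - 3*√(o + (1/15)*(16/15)) = 12 - 3*√(o + 16/225) = 12 - 3*√(16/225 + o))
P(r) - k(D(-6)) = (12 - √(16 + 225*(-49))/5) - (-12)*7 = (12 - √(16 - 11025)/5) - 1*(-84) = (12 - I*√11009/5) + 84 = 96 - I*√11009/5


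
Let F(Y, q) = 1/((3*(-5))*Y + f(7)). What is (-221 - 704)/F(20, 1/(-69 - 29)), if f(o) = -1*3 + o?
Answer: 273800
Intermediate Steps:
f(o) = -3 + o
F(Y, q) = 1/(4 - 15*Y) (F(Y, q) = 1/((3*(-5))*Y + (-3 + 7)) = 1/(-15*Y + 4) = 1/(4 - 15*Y))
(-221 - 704)/F(20, 1/(-69 - 29)) = (-221 - 704)/((-1/(-4 + 15*20))) = -925/((-1/(-4 + 300))) = -925/((-1/296)) = -925/((-1*1/296)) = -925/(-1/296) = -925*(-296) = 273800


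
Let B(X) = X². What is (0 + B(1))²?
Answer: 1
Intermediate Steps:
(0 + B(1))² = (0 + 1²)² = (0 + 1)² = 1² = 1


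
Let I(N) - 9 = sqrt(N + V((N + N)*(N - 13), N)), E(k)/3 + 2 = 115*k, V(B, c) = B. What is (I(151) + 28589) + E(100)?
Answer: 63092 + sqrt(41827) ≈ 63297.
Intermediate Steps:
E(k) = -6 + 345*k (E(k) = -6 + 3*(115*k) = -6 + 345*k)
I(N) = 9 + sqrt(N + 2*N*(-13 + N)) (I(N) = 9 + sqrt(N + (N + N)*(N - 13)) = 9 + sqrt(N + (2*N)*(-13 + N)) = 9 + sqrt(N + 2*N*(-13 + N)))
(I(151) + 28589) + E(100) = ((9 + sqrt(151*(-25 + 2*151))) + 28589) + (-6 + 345*100) = ((9 + sqrt(151*(-25 + 302))) + 28589) + (-6 + 34500) = ((9 + sqrt(151*277)) + 28589) + 34494 = ((9 + sqrt(41827)) + 28589) + 34494 = (28598 + sqrt(41827)) + 34494 = 63092 + sqrt(41827)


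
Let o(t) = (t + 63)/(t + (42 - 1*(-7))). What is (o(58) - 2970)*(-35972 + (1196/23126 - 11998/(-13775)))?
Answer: 1820079732527697344/17042994775 ≈ 1.0679e+8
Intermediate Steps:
o(t) = (63 + t)/(49 + t) (o(t) = (63 + t)/(t + (42 + 7)) = (63 + t)/(t + 49) = (63 + t)/(49 + t))
(o(58) - 2970)*(-35972 + (1196/23126 - 11998/(-13775))) = ((63 + 58)/(49 + 58) - 2970)*(-35972 + (1196/23126 - 11998/(-13775))) = (121/107 - 2970)*(-35972 + (1196*(1/23126) - 11998*(-1/13775))) = ((1/107)*121 - 2970)*(-35972 + (598/11563 + 11998/13775)) = (121/107 - 2970)*(-35972 + 146970324/159280325) = -317669/107*(-5729484880576/159280325) = 1820079732527697344/17042994775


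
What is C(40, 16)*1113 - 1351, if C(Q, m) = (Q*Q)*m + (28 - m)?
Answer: 28504805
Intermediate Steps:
C(Q, m) = 28 - m + m*Q² (C(Q, m) = Q²*m + (28 - m) = m*Q² + (28 - m) = 28 - m + m*Q²)
C(40, 16)*1113 - 1351 = (28 - 1*16 + 16*40²)*1113 - 1351 = (28 - 16 + 16*1600)*1113 - 1351 = (28 - 16 + 25600)*1113 - 1351 = 25612*1113 - 1351 = 28506156 - 1351 = 28504805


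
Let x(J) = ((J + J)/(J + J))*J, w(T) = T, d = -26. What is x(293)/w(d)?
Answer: -293/26 ≈ -11.269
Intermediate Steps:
x(J) = J (x(J) = ((2*J)/((2*J)))*J = ((2*J)*(1/(2*J)))*J = 1*J = J)
x(293)/w(d) = 293/(-26) = 293*(-1/26) = -293/26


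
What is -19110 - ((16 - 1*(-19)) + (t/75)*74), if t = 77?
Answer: -1441573/75 ≈ -19221.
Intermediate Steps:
-19110 - ((16 - 1*(-19)) + (t/75)*74) = -19110 - ((16 - 1*(-19)) + (77/75)*74) = -19110 - ((16 + 19) + (77*(1/75))*74) = -19110 - (35 + (77/75)*74) = -19110 - (35 + 5698/75) = -19110 - 1*8323/75 = -19110 - 8323/75 = -1441573/75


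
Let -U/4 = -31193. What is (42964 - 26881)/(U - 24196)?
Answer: 16083/100576 ≈ 0.15991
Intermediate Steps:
U = 124772 (U = -4*(-31193) = 124772)
(42964 - 26881)/(U - 24196) = (42964 - 26881)/(124772 - 24196) = 16083/100576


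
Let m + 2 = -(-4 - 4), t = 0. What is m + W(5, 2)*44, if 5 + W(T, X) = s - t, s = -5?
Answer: -434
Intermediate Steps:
m = 6 (m = -2 - (-4 - 4) = -2 - 1*(-8) = -2 + 8 = 6)
W(T, X) = -10 (W(T, X) = -5 + (-5 - 1*0) = -5 + (-5 + 0) = -5 - 5 = -10)
m + W(5, 2)*44 = 6 - 10*44 = 6 - 440 = -434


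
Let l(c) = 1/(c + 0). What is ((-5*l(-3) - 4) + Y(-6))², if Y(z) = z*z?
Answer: 10201/9 ≈ 1133.4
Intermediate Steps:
Y(z) = z²
l(c) = 1/c
((-5*l(-3) - 4) + Y(-6))² = ((-5/(-3) - 4) + (-6)²)² = ((-5*(-⅓) - 4) + 36)² = ((5/3 - 4) + 36)² = (-7/3 + 36)² = (101/3)² = 10201/9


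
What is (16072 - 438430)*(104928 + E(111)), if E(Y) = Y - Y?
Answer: -44317180224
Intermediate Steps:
E(Y) = 0
(16072 - 438430)*(104928 + E(111)) = (16072 - 438430)*(104928 + 0) = -422358*104928 = -44317180224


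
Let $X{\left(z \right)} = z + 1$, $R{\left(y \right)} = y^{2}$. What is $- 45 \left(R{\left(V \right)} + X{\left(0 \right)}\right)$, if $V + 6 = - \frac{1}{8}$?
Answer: $- \frac{110925}{64} \approx -1733.2$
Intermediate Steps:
$V = - \frac{49}{8}$ ($V = -6 - \frac{1}{8} = - \frac{49}{8} \approx -6.125$)
$X{\left(z \right)} = 1 + z$
$- 45 \left(R{\left(V \right)} + X{\left(0 \right)}\right) = - 45 \left(\left(- \frac{49}{8}\right)^{2} + \left(1 + 0\right)\right) = - 45 \left(\frac{2401}{64} + 1\right) = \left(-45\right) \frac{2465}{64} = - \frac{110925}{64}$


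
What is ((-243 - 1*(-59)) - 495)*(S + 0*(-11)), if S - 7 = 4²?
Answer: -15617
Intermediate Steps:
S = 23 (S = 7 + 4² = 7 + 16 = 23)
((-243 - 1*(-59)) - 495)*(S + 0*(-11)) = ((-243 - 1*(-59)) - 495)*(23 + 0*(-11)) = ((-243 + 59) - 495)*(23 + 0) = (-184 - 495)*23 = -679*23 = -15617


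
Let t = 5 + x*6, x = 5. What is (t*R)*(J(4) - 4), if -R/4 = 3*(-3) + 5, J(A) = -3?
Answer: -3920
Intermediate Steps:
R = 16 (R = -4*(3*(-3) + 5) = -4*(-9 + 5) = -4*(-4) = 16)
t = 35 (t = 5 + 5*6 = 5 + 30 = 35)
(t*R)*(J(4) - 4) = (35*16)*(-3 - 4) = 560*(-7) = -3920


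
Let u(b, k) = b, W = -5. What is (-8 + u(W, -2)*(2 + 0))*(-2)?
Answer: 36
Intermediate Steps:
(-8 + u(W, -2)*(2 + 0))*(-2) = (-8 - 5*(2 + 0))*(-2) = (-8 - 5*2)*(-2) = (-8 - 10)*(-2) = -18*(-2) = 36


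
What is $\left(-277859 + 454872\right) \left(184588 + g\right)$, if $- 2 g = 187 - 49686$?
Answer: $\frac{74110917775}{2} \approx 3.7055 \cdot 10^{10}$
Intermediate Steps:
$g = \frac{49499}{2}$ ($g = - \frac{187 - 49686}{2} = \left(- \frac{1}{2}\right) \left(-49499\right) = \frac{49499}{2} \approx 24750.0$)
$\left(-277859 + 454872\right) \left(184588 + g\right) = \left(-277859 + 454872\right) \left(184588 + \frac{49499}{2}\right) = 177013 \cdot \frac{418675}{2} = \frac{74110917775}{2}$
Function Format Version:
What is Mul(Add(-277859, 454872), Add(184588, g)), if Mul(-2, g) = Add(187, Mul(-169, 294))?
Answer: Rational(74110917775, 2) ≈ 3.7055e+10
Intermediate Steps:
g = Rational(49499, 2) (g = Mul(Rational(-1, 2), Add(187, Mul(-169, 294))) = Mul(Rational(-1, 2), Add(187, -49686)) = Mul(Rational(-1, 2), -49499) = Rational(49499, 2) ≈ 24750.)
Mul(Add(-277859, 454872), Add(184588, g)) = Mul(Add(-277859, 454872), Add(184588, Rational(49499, 2))) = Mul(177013, Rational(418675, 2)) = Rational(74110917775, 2)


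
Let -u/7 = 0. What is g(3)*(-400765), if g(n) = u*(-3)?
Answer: 0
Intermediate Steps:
u = 0 (u = -7*0 = 0)
g(n) = 0 (g(n) = 0*(-3) = 0)
g(3)*(-400765) = 0*(-400765) = 0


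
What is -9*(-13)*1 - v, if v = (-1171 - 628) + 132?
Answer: 1784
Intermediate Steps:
v = -1667 (v = -1799 + 132 = -1667)
-9*(-13)*1 - v = -9*(-13)*1 - 1*(-1667) = 117*1 + 1667 = 117 + 1667 = 1784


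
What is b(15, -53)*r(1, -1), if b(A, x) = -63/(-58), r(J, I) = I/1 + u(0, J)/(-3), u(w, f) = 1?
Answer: -42/29 ≈ -1.4483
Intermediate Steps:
r(J, I) = -⅓ + I (r(J, I) = I/1 + 1/(-3) = I*1 + 1*(-⅓) = I - ⅓ = -⅓ + I)
b(A, x) = 63/58 (b(A, x) = -63*(-1/58) = 63/58)
b(15, -53)*r(1, -1) = 63*(-⅓ - 1)/58 = (63/58)*(-4/3) = -42/29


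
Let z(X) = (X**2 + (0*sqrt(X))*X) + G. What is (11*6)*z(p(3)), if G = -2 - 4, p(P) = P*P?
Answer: 4950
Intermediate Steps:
p(P) = P**2
G = -6
z(X) = -6 + X**2 (z(X) = (X**2 + (0*sqrt(X))*X) - 6 = (X**2 + 0*X) - 6 = (X**2 + 0) - 6 = X**2 - 6 = -6 + X**2)
(11*6)*z(p(3)) = (11*6)*(-6 + (3**2)**2) = 66*(-6 + 9**2) = 66*(-6 + 81) = 66*75 = 4950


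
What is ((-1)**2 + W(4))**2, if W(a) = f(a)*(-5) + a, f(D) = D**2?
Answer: 5625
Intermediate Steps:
W(a) = a - 5*a**2 (W(a) = a**2*(-5) + a = -5*a**2 + a = a - 5*a**2)
((-1)**2 + W(4))**2 = ((-1)**2 + 4*(1 - 5*4))**2 = (1 + 4*(1 - 20))**2 = (1 + 4*(-19))**2 = (1 - 76)**2 = (-75)**2 = 5625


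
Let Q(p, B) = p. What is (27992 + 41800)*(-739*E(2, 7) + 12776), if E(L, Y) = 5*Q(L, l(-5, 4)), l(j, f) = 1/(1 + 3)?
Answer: 375899712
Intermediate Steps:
l(j, f) = ¼ (l(j, f) = 1/4 = ¼)
E(L, Y) = 5*L
(27992 + 41800)*(-739*E(2, 7) + 12776) = (27992 + 41800)*(-3695*2 + 12776) = 69792*(-739*10 + 12776) = 69792*(-7390 + 12776) = 69792*5386 = 375899712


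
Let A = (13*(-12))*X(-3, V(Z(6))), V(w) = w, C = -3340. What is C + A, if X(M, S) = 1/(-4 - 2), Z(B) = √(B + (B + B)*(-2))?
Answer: -3314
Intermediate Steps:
Z(B) = √3*√(-B) (Z(B) = √(B + (2*B)*(-2)) = √(B - 4*B) = √(-3*B) = √3*√(-B))
X(M, S) = -⅙ (X(M, S) = 1/(-6) = -⅙)
A = 26 (A = (13*(-12))*(-⅙) = -156*(-⅙) = 26)
C + A = -3340 + 26 = -3314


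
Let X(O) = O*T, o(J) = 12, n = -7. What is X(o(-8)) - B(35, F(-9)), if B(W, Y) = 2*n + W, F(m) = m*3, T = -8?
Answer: -117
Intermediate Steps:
F(m) = 3*m
X(O) = -8*O (X(O) = O*(-8) = -8*O)
B(W, Y) = -14 + W (B(W, Y) = 2*(-7) + W = -14 + W)
X(o(-8)) - B(35, F(-9)) = -8*12 - (-14 + 35) = -96 - 1*21 = -96 - 21 = -117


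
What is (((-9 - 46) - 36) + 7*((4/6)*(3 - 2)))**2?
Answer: 67081/9 ≈ 7453.4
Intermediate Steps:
(((-9 - 46) - 36) + 7*((4/6)*(3 - 2)))**2 = ((-55 - 36) + 7*((4*(1/6))*1))**2 = (-91 + 7*((2/3)*1))**2 = (-91 + 7*(2/3))**2 = (-91 + 14/3)**2 = (-259/3)**2 = 67081/9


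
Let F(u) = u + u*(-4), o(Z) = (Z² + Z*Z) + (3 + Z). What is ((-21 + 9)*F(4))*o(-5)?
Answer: 6912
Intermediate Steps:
o(Z) = 3 + Z + 2*Z² (o(Z) = (Z² + Z²) + (3 + Z) = 2*Z² + (3 + Z) = 3 + Z + 2*Z²)
F(u) = -3*u (F(u) = u - 4*u = -3*u)
((-21 + 9)*F(4))*o(-5) = ((-21 + 9)*(-3*4))*(3 - 5 + 2*(-5)²) = (-12*(-12))*(3 - 5 + 2*25) = 144*(3 - 5 + 50) = 144*48 = 6912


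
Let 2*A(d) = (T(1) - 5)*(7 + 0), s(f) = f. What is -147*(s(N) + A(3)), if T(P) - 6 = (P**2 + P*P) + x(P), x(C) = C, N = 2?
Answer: -2352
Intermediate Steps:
T(P) = 6 + P + 2*P**2 (T(P) = 6 + ((P**2 + P*P) + P) = 6 + ((P**2 + P**2) + P) = 6 + (2*P**2 + P) = 6 + (P + 2*P**2) = 6 + P + 2*P**2)
A(d) = 14 (A(d) = (((6 + 1 + 2*1**2) - 5)*(7 + 0))/2 = (((6 + 1 + 2*1) - 5)*7)/2 = (((6 + 1 + 2) - 5)*7)/2 = ((9 - 5)*7)/2 = (4*7)/2 = (1/2)*28 = 14)
-147*(s(N) + A(3)) = -147*(2 + 14) = -147*16 = -2352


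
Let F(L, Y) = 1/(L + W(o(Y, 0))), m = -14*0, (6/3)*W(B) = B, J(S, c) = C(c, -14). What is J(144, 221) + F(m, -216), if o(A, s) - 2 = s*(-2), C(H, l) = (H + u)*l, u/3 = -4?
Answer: -2925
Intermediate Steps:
u = -12 (u = 3*(-4) = -12)
C(H, l) = l*(-12 + H) (C(H, l) = (H - 12)*l = (-12 + H)*l = l*(-12 + H))
J(S, c) = 168 - 14*c (J(S, c) = -14*(-12 + c) = 168 - 14*c)
o(A, s) = 2 - 2*s (o(A, s) = 2 + s*(-2) = 2 - 2*s)
W(B) = B/2
m = 0
F(L, Y) = 1/(1 + L) (F(L, Y) = 1/(L + (2 - 2*0)/2) = 1/(L + (2 + 0)/2) = 1/(L + (½)*2) = 1/(L + 1) = 1/(1 + L))
J(144, 221) + F(m, -216) = (168 - 14*221) + 1/(1 + 0) = (168 - 3094) + 1/1 = -2926 + 1 = -2925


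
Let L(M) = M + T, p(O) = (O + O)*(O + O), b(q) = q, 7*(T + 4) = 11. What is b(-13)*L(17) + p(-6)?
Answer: -318/7 ≈ -45.429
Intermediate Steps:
T = -17/7 (T = -4 + (1/7)*11 = -4 + 11/7 = -17/7 ≈ -2.4286)
p(O) = 4*O**2 (p(O) = (2*O)*(2*O) = 4*O**2)
L(M) = -17/7 + M (L(M) = M - 17/7 = -17/7 + M)
b(-13)*L(17) + p(-6) = -13*(-17/7 + 17) + 4*(-6)**2 = -13*102/7 + 4*36 = -1326/7 + 144 = -318/7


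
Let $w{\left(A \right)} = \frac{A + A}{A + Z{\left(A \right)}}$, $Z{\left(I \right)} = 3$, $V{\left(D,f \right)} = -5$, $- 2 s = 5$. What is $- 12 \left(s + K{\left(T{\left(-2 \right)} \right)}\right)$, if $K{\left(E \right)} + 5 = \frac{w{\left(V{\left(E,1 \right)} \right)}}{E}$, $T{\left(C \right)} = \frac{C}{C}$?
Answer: $30$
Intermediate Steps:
$s = - \frac{5}{2}$ ($s = \left(- \frac{1}{2}\right) 5 = - \frac{5}{2} \approx -2.5$)
$T{\left(C \right)} = 1$
$w{\left(A \right)} = \frac{2 A}{3 + A}$ ($w{\left(A \right)} = \frac{A + A}{A + 3} = \frac{2 A}{3 + A}$)
$K{\left(E \right)} = -5 + \frac{5}{E}$ ($K{\left(E \right)} = -5 + \frac{2 \left(-5\right) \frac{1}{3 - 5}}{E} = -5 + \frac{2 \left(-5\right) \frac{1}{-2}}{E} = -5 + \frac{2 \left(-5\right) \left(- \frac{1}{2}\right)}{E} = -5 + \frac{5}{E}$)
$- 12 \left(s + K{\left(T{\left(-2 \right)} \right)}\right) = - 12 \left(- \frac{5}{2} - \left(5 - \frac{5}{1}\right)\right) = - 12 \left(- \frac{5}{2} + \left(-5 + 5 \cdot 1\right)\right) = - 12 \left(- \frac{5}{2} + \left(-5 + 5\right)\right) = - 12 \left(- \frac{5}{2} + 0\right) = \left(-12\right) \left(- \frac{5}{2}\right) = 30$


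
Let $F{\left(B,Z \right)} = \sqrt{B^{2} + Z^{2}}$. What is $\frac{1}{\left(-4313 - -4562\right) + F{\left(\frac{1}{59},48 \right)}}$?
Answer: $\frac{866769}{207805256} - \frac{295 \sqrt{320809}}{207805256} \approx 0.003367$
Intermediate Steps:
$\frac{1}{\left(-4313 - -4562\right) + F{\left(\frac{1}{59},48 \right)}} = \frac{1}{\left(-4313 - -4562\right) + \sqrt{\left(\frac{1}{59}\right)^{2} + 48^{2}}} = \frac{1}{\left(-4313 + 4562\right) + \sqrt{\left(\frac{1}{59}\right)^{2} + 2304}} = \frac{1}{249 + \sqrt{\frac{1}{3481} + 2304}} = \frac{1}{249 + \sqrt{\frac{8020225}{3481}}} = \frac{1}{249 + \frac{5 \sqrt{320809}}{59}}$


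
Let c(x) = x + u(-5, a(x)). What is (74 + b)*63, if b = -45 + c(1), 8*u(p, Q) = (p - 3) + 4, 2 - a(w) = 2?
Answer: 3717/2 ≈ 1858.5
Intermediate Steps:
a(w) = 0 (a(w) = 2 - 1*2 = 2 - 2 = 0)
u(p, Q) = ⅛ + p/8 (u(p, Q) = ((p - 3) + 4)/8 = ((-3 + p) + 4)/8 = (1 + p)/8 = ⅛ + p/8)
c(x) = -½ + x (c(x) = x + (⅛ + (⅛)*(-5)) = x + (⅛ - 5/8) = x - ½ = -½ + x)
b = -89/2 (b = -45 + (-½ + 1) = -45 + ½ = -89/2 ≈ -44.500)
(74 + b)*63 = (74 - 89/2)*63 = (59/2)*63 = 3717/2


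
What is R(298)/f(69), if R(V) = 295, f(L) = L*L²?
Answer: 295/328509 ≈ 0.00089800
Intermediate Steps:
f(L) = L³
R(298)/f(69) = 295/(69³) = 295/328509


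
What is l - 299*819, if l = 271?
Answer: -244610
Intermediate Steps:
l - 299*819 = 271 - 299*819 = 271 - 244881 = -244610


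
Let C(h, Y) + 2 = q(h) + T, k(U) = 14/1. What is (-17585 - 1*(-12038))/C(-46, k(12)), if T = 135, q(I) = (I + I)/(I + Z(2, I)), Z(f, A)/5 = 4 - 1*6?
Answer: -77658/1885 ≈ -41.198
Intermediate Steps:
Z(f, A) = -10 (Z(f, A) = 5*(4 - 1*6) = 5*(4 - 6) = 5*(-2) = -10)
k(U) = 14 (k(U) = 14*1 = 14)
q(I) = 2*I/(-10 + I) (q(I) = (I + I)/(I - 10) = (2*I)/(-10 + I) = 2*I/(-10 + I))
C(h, Y) = 133 + 2*h/(-10 + h) (C(h, Y) = -2 + (2*h/(-10 + h) + 135) = -2 + (135 + 2*h/(-10 + h)) = 133 + 2*h/(-10 + h))
(-17585 - 1*(-12038))/C(-46, k(12)) = (-17585 - 1*(-12038))/((5*(-266 + 27*(-46))/(-10 - 46))) = (-17585 + 12038)/((5*(-266 - 1242)/(-56))) = -5547/(5*(-1/56)*(-1508)) = -5547/1885/14 = -5547*14/1885 = -77658/1885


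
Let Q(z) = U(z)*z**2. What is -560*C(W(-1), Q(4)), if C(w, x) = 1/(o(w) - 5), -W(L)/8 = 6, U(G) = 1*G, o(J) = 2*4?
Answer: -560/3 ≈ -186.67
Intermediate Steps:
o(J) = 8
U(G) = G
W(L) = -48 (W(L) = -8*6 = -48)
Q(z) = z**3 (Q(z) = z*z**2 = z**3)
C(w, x) = 1/3 (C(w, x) = 1/(8 - 5) = 1/3)
-560*C(W(-1), Q(4)) = -560*1/3 = -560/3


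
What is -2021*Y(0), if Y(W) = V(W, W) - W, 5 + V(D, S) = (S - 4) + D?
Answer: 18189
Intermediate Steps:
V(D, S) = -9 + D + S (V(D, S) = -5 + ((S - 4) + D) = -5 + ((-4 + S) + D) = -5 + (-4 + D + S) = -9 + D + S)
Y(W) = -9 + W (Y(W) = (-9 + W + W) - W = (-9 + 2*W) - W = -9 + W)
-2021*Y(0) = -2021*(-9 + 0) = -2021*(-9) = 18189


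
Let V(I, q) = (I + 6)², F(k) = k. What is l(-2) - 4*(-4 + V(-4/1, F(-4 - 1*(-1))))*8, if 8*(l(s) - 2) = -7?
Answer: 9/8 ≈ 1.1250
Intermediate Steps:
l(s) = 9/8 (l(s) = 2 + (⅛)*(-7) = 2 - 7/8 = 9/8)
V(I, q) = (6 + I)²
l(-2) - 4*(-4 + V(-4/1, F(-4 - 1*(-1))))*8 = 9/8 - 4*(-4 + (6 - 4/1)²)*8 = 9/8 - 4*(-4 + (6 - 4*1)²)*8 = 9/8 - 4*(-4 + (6 - 4)²)*8 = 9/8 - 4*(-4 + 2²)*8 = 9/8 - 4*(-4 + 4)*8 = 9/8 - 4*0*8 = 9/8 + 0*8 = 9/8 + 0 = 9/8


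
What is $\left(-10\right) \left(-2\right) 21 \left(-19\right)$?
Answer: $-7980$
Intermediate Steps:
$\left(-10\right) \left(-2\right) 21 \left(-19\right) = 20 \cdot 21 \left(-19\right) = 420 \left(-19\right) = -7980$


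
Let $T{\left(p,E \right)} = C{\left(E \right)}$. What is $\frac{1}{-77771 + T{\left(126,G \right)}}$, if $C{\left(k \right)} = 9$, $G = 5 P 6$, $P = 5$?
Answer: $- \frac{1}{77762} \approx -1.286 \cdot 10^{-5}$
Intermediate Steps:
$G = 150$ ($G = 5 \cdot 5 \cdot 6 = 25 \cdot 6 = 150$)
$T{\left(p,E \right)} = 9$
$\frac{1}{-77771 + T{\left(126,G \right)}} = \frac{1}{-77771 + 9} = \frac{1}{-77762} = - \frac{1}{77762}$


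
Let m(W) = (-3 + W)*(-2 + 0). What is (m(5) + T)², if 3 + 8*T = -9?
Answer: 121/4 ≈ 30.250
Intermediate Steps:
m(W) = 6 - 2*W (m(W) = (-3 + W)*(-2) = 6 - 2*W)
T = -3/2 (T = -3/8 + (⅛)*(-9) = -3/8 - 9/8 = -3/2 ≈ -1.5000)
(m(5) + T)² = ((6 - 2*5) - 3/2)² = ((6 - 10) - 3/2)² = (-4 - 3/2)² = (-11/2)² = 121/4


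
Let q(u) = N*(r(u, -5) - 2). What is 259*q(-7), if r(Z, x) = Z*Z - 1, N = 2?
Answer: 23828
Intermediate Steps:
r(Z, x) = -1 + Z² (r(Z, x) = Z² - 1 = -1 + Z²)
q(u) = -6 + 2*u² (q(u) = 2*((-1 + u²) - 2) = 2*(-3 + u²) = -6 + 2*u²)
259*q(-7) = 259*(-6 + 2*(-7)²) = 259*(-6 + 2*49) = 259*(-6 + 98) = 259*92 = 23828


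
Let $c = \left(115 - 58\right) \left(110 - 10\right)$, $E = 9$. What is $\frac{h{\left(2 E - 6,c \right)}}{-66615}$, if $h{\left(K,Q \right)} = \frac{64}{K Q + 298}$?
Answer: $- \frac{32}{2288158635} \approx -1.3985 \cdot 10^{-8}$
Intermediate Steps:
$c = 5700$ ($c = 57 \cdot 100 = 5700$)
$h{\left(K,Q \right)} = \frac{64}{298 + K Q}$
$\frac{h{\left(2 E - 6,c \right)}}{-66615} = \frac{64 \frac{1}{298 + \left(2 \cdot 9 - 6\right) 5700}}{-66615} = \frac{64}{298 + \left(18 - 6\right) 5700} \left(- \frac{1}{66615}\right) = \frac{64}{298 + 12 \cdot 5700} \left(- \frac{1}{66615}\right) = \frac{64}{298 + 68400} \left(- \frac{1}{66615}\right) = \frac{64}{68698} \left(- \frac{1}{66615}\right) = 64 \cdot \frac{1}{68698} \left(- \frac{1}{66615}\right) = \frac{32}{34349} \left(- \frac{1}{66615}\right) = - \frac{32}{2288158635}$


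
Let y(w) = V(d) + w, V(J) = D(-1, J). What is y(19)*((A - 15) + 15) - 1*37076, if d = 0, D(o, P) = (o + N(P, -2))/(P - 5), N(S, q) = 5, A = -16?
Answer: -186836/5 ≈ -37367.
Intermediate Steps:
D(o, P) = (5 + o)/(-5 + P) (D(o, P) = (o + 5)/(P - 5) = (5 + o)/(-5 + P))
V(J) = 4/(-5 + J) (V(J) = (5 - 1)/(-5 + J) = 4/(-5 + J))
y(w) = -⅘ + w (y(w) = 4/(-5 + 0) + w = 4/(-5) + w = 4*(-⅕) + w = -⅘ + w)
y(19)*((A - 15) + 15) - 1*37076 = (-⅘ + 19)*((-16 - 15) + 15) - 1*37076 = 91*(-31 + 15)/5 - 37076 = (91/5)*(-16) - 37076 = -1456/5 - 37076 = -186836/5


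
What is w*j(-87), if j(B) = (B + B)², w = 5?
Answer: 151380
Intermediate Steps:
j(B) = 4*B² (j(B) = (2*B)² = 4*B²)
w*j(-87) = 5*(4*(-87)²) = 5*(4*7569) = 5*30276 = 151380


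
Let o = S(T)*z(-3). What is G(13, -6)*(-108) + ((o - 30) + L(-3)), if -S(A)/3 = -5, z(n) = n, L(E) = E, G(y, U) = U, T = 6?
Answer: 570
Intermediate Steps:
S(A) = 15 (S(A) = -3*(-5) = 15)
o = -45 (o = 15*(-3) = -45)
G(13, -6)*(-108) + ((o - 30) + L(-3)) = -6*(-108) + ((-45 - 30) - 3) = 648 + (-75 - 3) = 648 - 78 = 570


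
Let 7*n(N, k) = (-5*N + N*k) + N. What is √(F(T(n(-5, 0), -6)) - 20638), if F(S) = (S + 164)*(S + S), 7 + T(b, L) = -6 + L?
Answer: 2*I*√6537 ≈ 161.7*I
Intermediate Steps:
n(N, k) = -4*N/7 + N*k/7 (n(N, k) = ((-5*N + N*k) + N)/7 = (-4*N + N*k)/7 = -4*N/7 + N*k/7)
T(b, L) = -13 + L (T(b, L) = -7 + (-6 + L) = -13 + L)
F(S) = 2*S*(164 + S) (F(S) = (164 + S)*(2*S) = 2*S*(164 + S))
√(F(T(n(-5, 0), -6)) - 20638) = √(2*(-13 - 6)*(164 + (-13 - 6)) - 20638) = √(2*(-19)*(164 - 19) - 20638) = √(2*(-19)*145 - 20638) = √(-5510 - 20638) = √(-26148) = 2*I*√6537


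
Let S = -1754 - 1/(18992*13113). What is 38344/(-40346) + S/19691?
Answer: -102829305614700397/98926130855554128 ≈ -1.0395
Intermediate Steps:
S = -436819836385/249042096 (S = -1754 - 1/(18992*13113) = -1754 - 1*1/249042096 = -1754 - 1/249042096 = -436819836385/249042096 ≈ -1754.0)
38344/(-40346) + S/19691 = 38344/(-40346) - 436819836385/249042096/19691 = 38344*(-1/40346) - 436819836385/249042096*1/19691 = -19172/20173 - 436819836385/4903887912336 = -102829305614700397/98926130855554128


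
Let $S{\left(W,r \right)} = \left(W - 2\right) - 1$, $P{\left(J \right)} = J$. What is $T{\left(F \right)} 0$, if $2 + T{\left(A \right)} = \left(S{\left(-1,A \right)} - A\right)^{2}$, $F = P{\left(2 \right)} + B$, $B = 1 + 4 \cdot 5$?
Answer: $0$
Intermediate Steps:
$B = 21$ ($B = 1 + 20 = 21$)
$S{\left(W,r \right)} = -3 + W$ ($S{\left(W,r \right)} = \left(-2 + W\right) - 1 = -3 + W$)
$F = 23$ ($F = 2 + 21 = 23$)
$T{\left(A \right)} = -2 + \left(-4 - A\right)^{2}$ ($T{\left(A \right)} = -2 + \left(\left(-3 - 1\right) - A\right)^{2} = -2 + \left(-4 - A\right)^{2}$)
$T{\left(F \right)} 0 = \left(-2 + \left(4 + 23\right)^{2}\right) 0 = \left(-2 + 27^{2}\right) 0 = \left(-2 + 729\right) 0 = 727 \cdot 0 = 0$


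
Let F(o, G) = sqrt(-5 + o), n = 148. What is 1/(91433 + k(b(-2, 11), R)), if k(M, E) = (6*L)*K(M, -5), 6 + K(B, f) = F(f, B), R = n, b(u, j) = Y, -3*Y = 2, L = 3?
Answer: 18265/1668051773 - 18*I*sqrt(10)/8340258865 ≈ 1.095e-5 - 6.8248e-9*I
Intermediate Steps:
Y = -2/3 (Y = -1/3*2 = -2/3 ≈ -0.66667)
b(u, j) = -2/3
R = 148
K(B, f) = -6 + sqrt(-5 + f)
k(M, E) = -108 + 18*I*sqrt(10) (k(M, E) = (6*3)*(-6 + sqrt(-5 - 5)) = 18*(-6 + sqrt(-10)) = 18*(-6 + I*sqrt(10)) = -108 + 18*I*sqrt(10))
1/(91433 + k(b(-2, 11), R)) = 1/(91433 + (-108 + 18*I*sqrt(10))) = 1/(91325 + 18*I*sqrt(10))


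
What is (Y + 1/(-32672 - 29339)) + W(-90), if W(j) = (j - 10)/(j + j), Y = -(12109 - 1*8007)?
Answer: -2289012052/558099 ≈ -4101.4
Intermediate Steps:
Y = -4102 (Y = -(12109 - 8007) = -1*4102 = -4102)
W(j) = (-10 + j)/(2*j) (W(j) = (-10 + j)/((2*j)) = (-10 + j)*(1/(2*j)) = (-10 + j)/(2*j))
(Y + 1/(-32672 - 29339)) + W(-90) = (-4102 + 1/(-32672 - 29339)) + (1/2)*(-10 - 90)/(-90) = (-4102 + 1/(-62011)) + (1/2)*(-1/90)*(-100) = (-4102 - 1/62011) + 5/9 = -254369123/62011 + 5/9 = -2289012052/558099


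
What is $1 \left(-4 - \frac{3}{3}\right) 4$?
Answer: $-20$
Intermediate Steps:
$1 \left(-4 - \frac{3}{3}\right) 4 = 1 \left(-4 - 1\right) 4 = 1 \left(\left(-5\right) 4\right) = 1 \left(-20\right) = -20$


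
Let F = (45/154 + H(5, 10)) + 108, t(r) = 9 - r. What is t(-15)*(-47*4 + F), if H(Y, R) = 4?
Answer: -139908/77 ≈ -1817.0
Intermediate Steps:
F = 17293/154 (F = (45/154 + 4) + 108 = 661/154 + 108 = 17293/154 ≈ 112.29)
t(-15)*(-47*4 + F) = (9 - 1*(-15))*(-47*4 + 17293/154) = (9 + 15)*(-188 + 17293/154) = 24*(-11659/154) = -139908/77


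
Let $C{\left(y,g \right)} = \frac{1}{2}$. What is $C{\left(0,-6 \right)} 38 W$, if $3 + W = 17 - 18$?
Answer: $-76$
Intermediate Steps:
$C{\left(y,g \right)} = \frac{1}{2}$
$W = -4$ ($W = -3 + \left(17 - 18\right) = -3 - 1 = -4$)
$C{\left(0,-6 \right)} 38 W = \frac{1}{2} \cdot 38 \left(-4\right) = 19 \left(-4\right) = -76$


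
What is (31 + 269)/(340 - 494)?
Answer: -150/77 ≈ -1.9481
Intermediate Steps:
(31 + 269)/(340 - 494) = 300/(-154) = 300*(-1/154) = -150/77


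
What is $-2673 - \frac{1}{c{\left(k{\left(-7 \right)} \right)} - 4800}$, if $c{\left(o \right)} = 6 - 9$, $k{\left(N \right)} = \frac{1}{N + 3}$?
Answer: $- \frac{12838418}{4803} \approx -2673.0$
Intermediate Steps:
$k{\left(N \right)} = \frac{1}{3 + N}$
$c{\left(o \right)} = -3$ ($c{\left(o \right)} = 6 - 9 = -3$)
$-2673 - \frac{1}{c{\left(k{\left(-7 \right)} \right)} - 4800} = -2673 - \frac{1}{-3 - 4800} = -2673 - \frac{1}{-4803} = -2673 - - \frac{1}{4803} = -2673 + \frac{1}{4803} = - \frac{12838418}{4803}$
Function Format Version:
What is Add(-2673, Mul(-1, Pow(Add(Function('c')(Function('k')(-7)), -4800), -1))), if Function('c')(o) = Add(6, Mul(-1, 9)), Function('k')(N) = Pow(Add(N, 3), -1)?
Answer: Rational(-12838418, 4803) ≈ -2673.0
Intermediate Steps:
Function('k')(N) = Pow(Add(3, N), -1)
Function('c')(o) = -3 (Function('c')(o) = Add(6, -9) = -3)
Add(-2673, Mul(-1, Pow(Add(Function('c')(Function('k')(-7)), -4800), -1))) = Add(-2673, Mul(-1, Pow(Add(-3, -4800), -1))) = Add(-2673, Mul(-1, Pow(-4803, -1))) = Add(-2673, Mul(-1, Rational(-1, 4803))) = Add(-2673, Rational(1, 4803)) = Rational(-12838418, 4803)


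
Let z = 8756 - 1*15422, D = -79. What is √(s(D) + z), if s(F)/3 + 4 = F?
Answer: I*√6915 ≈ 83.156*I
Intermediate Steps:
s(F) = -12 + 3*F
z = -6666 (z = 8756 - 15422 = -6666)
√(s(D) + z) = √((-12 + 3*(-79)) - 6666) = √((-12 - 237) - 6666) = √(-249 - 6666) = √(-6915) = I*√6915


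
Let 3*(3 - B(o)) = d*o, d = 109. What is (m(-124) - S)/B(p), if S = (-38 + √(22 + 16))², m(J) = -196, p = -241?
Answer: -2517/13139 + 114*√38/13139 ≈ -0.13808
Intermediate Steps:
S = (-38 + √38)² ≈ 1013.5
B(o) = 3 - 109*o/3
(m(-124) - S)/B(p) = (-196 - (38 - √38)²)/(3 - 109/3*(-241)) = (-196 - (38 - √38)²)/(3 + 26269/3) = (-196 - (38 - √38)²)/(26278/3) = (-196 - (38 - √38)²)*(3/26278) = -42/1877 - 3*(38 - √38)²/26278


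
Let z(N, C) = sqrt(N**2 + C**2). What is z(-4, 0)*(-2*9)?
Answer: -72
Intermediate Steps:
z(N, C) = sqrt(C**2 + N**2)
z(-4, 0)*(-2*9) = sqrt(0**2 + (-4)**2)*(-2*9) = sqrt(0 + 16)*(-18) = sqrt(16)*(-18) = 4*(-18) = -72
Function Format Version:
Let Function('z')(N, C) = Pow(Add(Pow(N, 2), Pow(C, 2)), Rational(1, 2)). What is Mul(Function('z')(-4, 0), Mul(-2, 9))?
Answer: -72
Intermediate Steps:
Function('z')(N, C) = Pow(Add(Pow(C, 2), Pow(N, 2)), Rational(1, 2))
Mul(Function('z')(-4, 0), Mul(-2, 9)) = Mul(Pow(Add(Pow(0, 2), Pow(-4, 2)), Rational(1, 2)), Mul(-2, 9)) = Mul(Pow(Add(0, 16), Rational(1, 2)), -18) = Mul(Pow(16, Rational(1, 2)), -18) = Mul(4, -18) = -72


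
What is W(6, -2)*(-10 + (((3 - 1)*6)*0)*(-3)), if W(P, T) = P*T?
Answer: 120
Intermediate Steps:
W(6, -2)*(-10 + (((3 - 1)*6)*0)*(-3)) = (6*(-2))*(-10 + (((3 - 1)*6)*0)*(-3)) = -12*(-10 + ((2*6)*0)*(-3)) = -12*(-10 + (12*0)*(-3)) = -12*(-10 + 0*(-3)) = -12*(-10 + 0) = -12*(-10) = 120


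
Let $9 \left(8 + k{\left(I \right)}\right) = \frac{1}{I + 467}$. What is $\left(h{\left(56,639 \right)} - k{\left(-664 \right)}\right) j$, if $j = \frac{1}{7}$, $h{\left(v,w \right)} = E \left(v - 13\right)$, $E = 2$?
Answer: $\frac{23809}{1773} \approx 13.429$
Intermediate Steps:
$k{\left(I \right)} = -8 + \frac{1}{9 \left(467 + I\right)}$ ($k{\left(I \right)} = -8 + \frac{1}{9 \left(I + 467\right)} = -8 + \frac{1}{9 \left(467 + I\right)}$)
$h{\left(v,w \right)} = -26 + 2 v$ ($h{\left(v,w \right)} = 2 \left(v - 13\right) = 2 \left(-13 + v\right) = -26 + 2 v$)
$j = \frac{1}{7} \approx 0.14286$
$\left(h{\left(56,639 \right)} - k{\left(-664 \right)}\right) j = \left(\left(-26 + 2 \cdot 56\right) - \frac{-33623 - -47808}{9 \left(467 - 664\right)}\right) \frac{1}{7} = \left(\left(-26 + 112\right) - \frac{-33623 + 47808}{9 \left(-197\right)}\right) \frac{1}{7} = \left(86 - \frac{1}{9} \left(- \frac{1}{197}\right) 14185\right) \frac{1}{7} = \left(86 - - \frac{14185}{1773}\right) \frac{1}{7} = \left(86 + \frac{14185}{1773}\right) \frac{1}{7} = \frac{166663}{1773} \cdot \frac{1}{7} = \frac{23809}{1773}$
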